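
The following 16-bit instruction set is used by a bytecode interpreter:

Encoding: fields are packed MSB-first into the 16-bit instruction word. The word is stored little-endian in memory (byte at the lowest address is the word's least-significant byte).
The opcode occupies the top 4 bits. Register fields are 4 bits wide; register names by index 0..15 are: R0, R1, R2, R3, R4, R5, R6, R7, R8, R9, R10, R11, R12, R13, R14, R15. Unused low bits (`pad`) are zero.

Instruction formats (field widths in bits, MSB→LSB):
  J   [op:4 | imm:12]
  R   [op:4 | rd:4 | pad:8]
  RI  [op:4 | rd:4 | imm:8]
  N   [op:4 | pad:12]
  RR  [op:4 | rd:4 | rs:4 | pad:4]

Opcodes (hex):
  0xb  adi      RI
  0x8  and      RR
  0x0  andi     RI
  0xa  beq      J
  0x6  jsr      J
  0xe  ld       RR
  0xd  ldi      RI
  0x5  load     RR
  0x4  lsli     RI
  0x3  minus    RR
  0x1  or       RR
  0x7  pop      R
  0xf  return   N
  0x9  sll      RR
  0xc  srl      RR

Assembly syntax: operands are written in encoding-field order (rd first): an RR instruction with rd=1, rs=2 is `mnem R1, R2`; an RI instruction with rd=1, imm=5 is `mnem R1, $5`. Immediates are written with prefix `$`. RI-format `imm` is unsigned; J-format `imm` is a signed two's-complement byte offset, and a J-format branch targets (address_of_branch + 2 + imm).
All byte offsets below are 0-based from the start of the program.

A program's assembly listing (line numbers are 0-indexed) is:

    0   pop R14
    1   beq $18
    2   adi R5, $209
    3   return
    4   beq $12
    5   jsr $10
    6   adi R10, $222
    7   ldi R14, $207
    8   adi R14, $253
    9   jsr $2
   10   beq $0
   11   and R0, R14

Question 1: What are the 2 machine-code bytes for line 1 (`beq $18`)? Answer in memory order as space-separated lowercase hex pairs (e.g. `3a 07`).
12 a0

line 1 (beq): pack op=0xa:4|imm=18:12 = 0xa012; little→ 12 a0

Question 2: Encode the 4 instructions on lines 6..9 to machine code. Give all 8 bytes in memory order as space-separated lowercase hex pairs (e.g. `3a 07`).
de ba cf de fd be 02 60

L6: adi op=0xb:4|rd=10:4|imm=222:8 ⇒ 0xbade ⇒ little de ba
L7: ldi op=0xd:4|rd=14:4|imm=207:8 ⇒ 0xdecf ⇒ little cf de
L8: adi op=0xb:4|rd=14:4|imm=253:8 ⇒ 0xbefd ⇒ little fd be
L9: jsr op=0x6:4|imm=2:12 ⇒ 0x6002 ⇒ little 02 60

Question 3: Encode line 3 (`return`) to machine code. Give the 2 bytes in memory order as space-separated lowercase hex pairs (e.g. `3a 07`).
L3: return op=0xf:4|pad=0:12 ⇒ 0xf000 ⇒ little 00 f0

00 f0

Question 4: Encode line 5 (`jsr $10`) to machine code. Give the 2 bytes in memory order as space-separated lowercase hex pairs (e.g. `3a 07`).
0a 60

L5: jsr op=0x6:4|imm=10:12 ⇒ 0x600a ⇒ little 0a 60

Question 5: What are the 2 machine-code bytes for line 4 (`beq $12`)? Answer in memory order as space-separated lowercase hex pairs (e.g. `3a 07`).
line 4 (beq): pack op=0xa:4|imm=12:12 = 0xa00c; little→ 0c a0

0c a0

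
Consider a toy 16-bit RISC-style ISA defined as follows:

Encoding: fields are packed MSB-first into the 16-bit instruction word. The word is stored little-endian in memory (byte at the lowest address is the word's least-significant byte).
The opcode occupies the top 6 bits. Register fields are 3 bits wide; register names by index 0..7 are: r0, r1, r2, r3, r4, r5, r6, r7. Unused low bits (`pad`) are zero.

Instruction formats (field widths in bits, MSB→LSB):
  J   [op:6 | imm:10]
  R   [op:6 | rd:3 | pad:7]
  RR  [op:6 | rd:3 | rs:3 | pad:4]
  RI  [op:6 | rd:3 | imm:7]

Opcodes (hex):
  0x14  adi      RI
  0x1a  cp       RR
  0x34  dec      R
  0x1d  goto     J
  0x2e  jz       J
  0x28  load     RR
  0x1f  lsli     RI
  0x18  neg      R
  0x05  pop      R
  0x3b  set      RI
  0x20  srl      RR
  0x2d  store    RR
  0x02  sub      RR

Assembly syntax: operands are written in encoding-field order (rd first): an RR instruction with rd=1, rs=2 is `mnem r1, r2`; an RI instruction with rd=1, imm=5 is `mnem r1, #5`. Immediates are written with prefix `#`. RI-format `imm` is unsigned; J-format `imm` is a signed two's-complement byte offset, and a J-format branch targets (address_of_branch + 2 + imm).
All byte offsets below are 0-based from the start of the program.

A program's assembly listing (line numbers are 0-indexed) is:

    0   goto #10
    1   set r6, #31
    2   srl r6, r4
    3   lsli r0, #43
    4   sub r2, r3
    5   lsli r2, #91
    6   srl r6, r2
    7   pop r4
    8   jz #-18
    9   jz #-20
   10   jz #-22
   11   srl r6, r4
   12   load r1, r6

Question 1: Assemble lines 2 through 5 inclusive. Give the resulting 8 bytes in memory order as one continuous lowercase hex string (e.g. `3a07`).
L2: srl op=0x20:6|rd=6:3|rs=4:3|pad=0:4 ⇒ 0x8340 ⇒ little 40 83
L3: lsli op=0x1f:6|rd=0:3|imm=43:7 ⇒ 0x7c2b ⇒ little 2b 7c
L4: sub op=0x2:6|rd=2:3|rs=3:3|pad=0:4 ⇒ 0x0930 ⇒ little 30 09
L5: lsli op=0x1f:6|rd=2:3|imm=91:7 ⇒ 0x7d5b ⇒ little 5b 7d

40832b7c30095b7d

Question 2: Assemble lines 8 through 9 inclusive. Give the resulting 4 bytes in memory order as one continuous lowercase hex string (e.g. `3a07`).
eebbecbb

L8: jz op=0x2e:6|imm=-18:10 ⇒ 0xbbee ⇒ little ee bb
L9: jz op=0x2e:6|imm=-20:10 ⇒ 0xbbec ⇒ little ec bb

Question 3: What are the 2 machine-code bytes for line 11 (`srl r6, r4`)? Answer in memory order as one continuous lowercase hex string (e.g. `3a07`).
11. srl fields op=0x20:6|rd=6:3|rs=4:3|pad=0:4 → word 8340h → 40 83

4083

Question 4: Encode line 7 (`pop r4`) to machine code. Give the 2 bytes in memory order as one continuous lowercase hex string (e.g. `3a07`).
L7: pop op=0x5:6|rd=4:3|pad=0:7 ⇒ 0x1600 ⇒ little 00 16

0016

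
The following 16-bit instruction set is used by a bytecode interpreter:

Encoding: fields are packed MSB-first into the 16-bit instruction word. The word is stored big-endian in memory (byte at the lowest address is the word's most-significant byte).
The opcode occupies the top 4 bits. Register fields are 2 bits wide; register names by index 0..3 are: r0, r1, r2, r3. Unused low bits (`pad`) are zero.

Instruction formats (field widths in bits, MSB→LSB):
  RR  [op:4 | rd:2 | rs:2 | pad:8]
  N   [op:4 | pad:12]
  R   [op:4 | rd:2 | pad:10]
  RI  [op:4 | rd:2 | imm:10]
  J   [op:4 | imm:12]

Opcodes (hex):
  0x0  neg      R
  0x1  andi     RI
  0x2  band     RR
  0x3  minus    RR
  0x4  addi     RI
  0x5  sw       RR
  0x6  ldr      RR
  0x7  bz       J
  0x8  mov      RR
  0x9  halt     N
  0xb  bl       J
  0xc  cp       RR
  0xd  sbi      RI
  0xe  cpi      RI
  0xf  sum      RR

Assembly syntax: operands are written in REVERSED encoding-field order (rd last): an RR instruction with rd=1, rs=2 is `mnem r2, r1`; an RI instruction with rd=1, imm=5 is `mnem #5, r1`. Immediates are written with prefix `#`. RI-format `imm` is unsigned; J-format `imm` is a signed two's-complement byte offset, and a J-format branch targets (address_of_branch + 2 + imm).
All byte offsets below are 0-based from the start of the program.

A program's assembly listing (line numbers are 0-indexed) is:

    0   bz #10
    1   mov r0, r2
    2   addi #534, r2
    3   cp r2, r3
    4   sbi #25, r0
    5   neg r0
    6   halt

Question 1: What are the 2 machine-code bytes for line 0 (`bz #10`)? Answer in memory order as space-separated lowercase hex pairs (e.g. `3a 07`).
L0: bz op=0x7:4|imm=10:12 ⇒ 0x700a ⇒ big 70 0a

70 0a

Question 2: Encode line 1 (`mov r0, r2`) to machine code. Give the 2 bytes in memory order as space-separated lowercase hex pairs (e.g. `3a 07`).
1. mov fields op=0x8:4|rd=2:2|rs=0:2|pad=0:8 → word 8800h → 88 00

88 00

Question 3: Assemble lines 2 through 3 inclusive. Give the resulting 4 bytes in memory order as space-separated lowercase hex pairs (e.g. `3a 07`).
line 2 (addi): pack op=0x4:4|rd=2:2|imm=534:10 = 0x4a16; big→ 4a 16
line 3 (cp): pack op=0xc:4|rd=3:2|rs=2:2|pad=0:8 = 0xce00; big→ ce 00

4a 16 ce 00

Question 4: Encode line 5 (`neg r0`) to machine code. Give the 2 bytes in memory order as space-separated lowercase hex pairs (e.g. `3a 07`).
00 00

L5: neg op=0x0:4|rd=0:2|pad=0:10 ⇒ 0x0000 ⇒ big 00 00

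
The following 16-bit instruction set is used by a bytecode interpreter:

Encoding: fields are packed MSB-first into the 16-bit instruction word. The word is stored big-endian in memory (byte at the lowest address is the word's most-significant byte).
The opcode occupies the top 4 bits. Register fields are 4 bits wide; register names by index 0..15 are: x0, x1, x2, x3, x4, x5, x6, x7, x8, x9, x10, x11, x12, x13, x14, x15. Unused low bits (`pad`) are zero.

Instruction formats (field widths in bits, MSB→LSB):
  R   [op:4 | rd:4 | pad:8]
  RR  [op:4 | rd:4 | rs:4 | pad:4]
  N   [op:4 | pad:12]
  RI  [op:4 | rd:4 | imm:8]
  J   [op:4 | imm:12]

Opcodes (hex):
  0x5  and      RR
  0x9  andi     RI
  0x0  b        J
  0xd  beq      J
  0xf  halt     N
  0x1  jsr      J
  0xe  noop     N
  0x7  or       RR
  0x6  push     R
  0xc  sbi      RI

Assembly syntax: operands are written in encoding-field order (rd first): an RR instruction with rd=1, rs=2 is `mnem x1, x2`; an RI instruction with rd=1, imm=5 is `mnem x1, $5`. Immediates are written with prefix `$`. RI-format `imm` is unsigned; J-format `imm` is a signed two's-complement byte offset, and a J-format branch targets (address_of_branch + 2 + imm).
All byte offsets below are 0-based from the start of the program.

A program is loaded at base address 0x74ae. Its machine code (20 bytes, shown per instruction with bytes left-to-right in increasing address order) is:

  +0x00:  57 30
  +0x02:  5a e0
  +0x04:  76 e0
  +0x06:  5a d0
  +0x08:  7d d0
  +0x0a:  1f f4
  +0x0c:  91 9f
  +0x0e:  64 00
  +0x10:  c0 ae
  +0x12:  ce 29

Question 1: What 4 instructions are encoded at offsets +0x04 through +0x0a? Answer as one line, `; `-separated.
or x6, x14; and x10, x13; or x13, x13; jsr $-12

off 0x04: read 76 e0 as big → 0x76e0
  op=0x76e0>>12=0x7 ⇒ or (RR)
  [11:8] rd=6 = x6
  [7:4] rs=14 = x14
off 0x06: read 5a d0 as big → 0x5ad0
  op=0x5ad0>>12=0x5 ⇒ and (RR)
  [11:8] rd=10 = x10
  [7:4] rs=13 = x13
off 0x08: read 7d d0 as big → 0x7dd0
  op=0x7dd0>>12=0x7 ⇒ or (RR)
  [11:8] rd=13 = x13
  [7:4] rs=13 = x13
off 0x0a: read 1f f4 as big → 0x1ff4
  op=0x1ff4>>12=0x1 ⇒ jsr (J)
  [11:0] imm=4084 (s12→-12) = $-12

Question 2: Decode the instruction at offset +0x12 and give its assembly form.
@+12  big-endian(ce 29) = 0xce29
  opcode bits[15:12]=0xc: sbi/RI
  rd: (w>>8)&0xf=0xe → x14
  imm: (w>>0)&0xff=0x29 → $41

sbi x14, $41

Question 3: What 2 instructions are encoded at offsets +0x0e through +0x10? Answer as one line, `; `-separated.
+0x0e: 64 00 ⇒ word 0x6400 (big)
  op=0x6400>>12=0x6 ⇒ push (R)
  rd: (w>>8)&0xf=0x4 → x4
+0x10: c0 ae ⇒ word 0xc0ae (big)
  op=0xc0ae>>12=0xc ⇒ sbi (RI)
  rd: (w>>8)&0xf=0x0 → x0
  imm: (w>>0)&0xff=0xae → $174

push x4; sbi x0, $174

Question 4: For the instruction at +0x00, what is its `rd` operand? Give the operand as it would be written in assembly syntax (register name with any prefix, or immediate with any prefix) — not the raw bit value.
x7

off 0x00: read 57 30 as big → 0x5730
  op=0x5730>>12=0x5 ⇒ and (RR)
  rd@[11:8]=0x7 ⇒ x7
  rs@[7:4]=0x3 ⇒ x3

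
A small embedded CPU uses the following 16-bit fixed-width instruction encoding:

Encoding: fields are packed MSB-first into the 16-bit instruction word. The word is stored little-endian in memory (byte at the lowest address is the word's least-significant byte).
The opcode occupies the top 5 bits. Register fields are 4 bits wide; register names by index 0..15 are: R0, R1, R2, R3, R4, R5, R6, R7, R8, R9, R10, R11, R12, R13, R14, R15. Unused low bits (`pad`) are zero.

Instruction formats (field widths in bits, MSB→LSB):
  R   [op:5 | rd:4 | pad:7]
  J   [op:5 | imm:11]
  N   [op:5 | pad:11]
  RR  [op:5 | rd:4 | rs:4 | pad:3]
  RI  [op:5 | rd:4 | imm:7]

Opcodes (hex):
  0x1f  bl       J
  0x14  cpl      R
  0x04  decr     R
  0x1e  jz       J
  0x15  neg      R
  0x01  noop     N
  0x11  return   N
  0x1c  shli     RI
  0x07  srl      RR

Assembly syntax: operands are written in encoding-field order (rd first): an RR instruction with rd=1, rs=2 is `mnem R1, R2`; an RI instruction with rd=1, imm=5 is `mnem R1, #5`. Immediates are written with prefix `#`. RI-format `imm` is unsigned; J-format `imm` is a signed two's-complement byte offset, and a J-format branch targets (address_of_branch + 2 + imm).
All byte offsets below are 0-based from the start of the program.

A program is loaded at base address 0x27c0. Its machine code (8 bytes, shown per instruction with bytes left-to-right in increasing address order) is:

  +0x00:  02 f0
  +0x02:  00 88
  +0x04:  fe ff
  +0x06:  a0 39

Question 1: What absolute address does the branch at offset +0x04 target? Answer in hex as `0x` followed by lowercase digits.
off 0x04: read fe ff as little → 0xfffe
  op=0xfffe>>11=0x1f ⇒ bl (J)
  imm@[10:0]=0x7fe (s11→-2) ⇒ #-2
  target = base 0x27c0 + off 0x04 + 2 + imm -2 = 0x27c4

0x27c4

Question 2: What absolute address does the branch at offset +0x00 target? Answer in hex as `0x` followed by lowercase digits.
0x27c4

@+00  little-endian(02 f0) = 0xf002
  opcode bits[15:11]=0x1e: jz/J
  imm@[10:0]=0x2 ⇒ #2
  target = base 0x27c0 + off 0x00 + 2 + imm 2 = 0x27c4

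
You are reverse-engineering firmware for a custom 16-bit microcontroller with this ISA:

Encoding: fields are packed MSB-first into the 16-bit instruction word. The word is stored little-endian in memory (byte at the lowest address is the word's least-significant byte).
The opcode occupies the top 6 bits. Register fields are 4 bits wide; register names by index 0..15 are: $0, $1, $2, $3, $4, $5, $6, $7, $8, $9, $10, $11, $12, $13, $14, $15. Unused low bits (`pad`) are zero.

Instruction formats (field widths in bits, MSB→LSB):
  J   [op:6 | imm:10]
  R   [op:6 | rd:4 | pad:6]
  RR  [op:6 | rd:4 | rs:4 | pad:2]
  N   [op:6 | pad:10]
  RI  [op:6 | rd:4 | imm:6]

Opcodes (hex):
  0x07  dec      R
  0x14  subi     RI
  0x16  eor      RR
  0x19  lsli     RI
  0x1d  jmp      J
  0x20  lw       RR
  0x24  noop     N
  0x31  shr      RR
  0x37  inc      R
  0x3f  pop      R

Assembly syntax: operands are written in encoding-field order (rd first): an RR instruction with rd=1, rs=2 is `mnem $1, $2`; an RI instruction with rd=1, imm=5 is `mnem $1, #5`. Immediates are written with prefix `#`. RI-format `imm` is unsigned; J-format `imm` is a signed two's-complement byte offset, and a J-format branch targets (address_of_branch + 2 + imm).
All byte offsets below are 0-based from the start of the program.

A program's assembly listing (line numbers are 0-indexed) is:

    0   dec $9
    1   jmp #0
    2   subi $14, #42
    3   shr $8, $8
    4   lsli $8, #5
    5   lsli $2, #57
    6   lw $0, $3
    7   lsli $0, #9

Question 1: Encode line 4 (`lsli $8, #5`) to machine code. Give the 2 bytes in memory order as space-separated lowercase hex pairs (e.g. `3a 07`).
05 66

line 4 (lsli): pack op=0x19:6|rd=8:4|imm=5:6 = 0x6605; little→ 05 66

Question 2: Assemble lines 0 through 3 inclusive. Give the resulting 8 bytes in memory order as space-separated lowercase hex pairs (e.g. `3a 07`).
40 1e 00 74 aa 53 20 c6

line 0 (dec): pack op=0x7:6|rd=9:4|pad=0:6 = 0x1e40; little→ 40 1e
line 1 (jmp): pack op=0x1d:6|imm=0:10 = 0x7400; little→ 00 74
line 2 (subi): pack op=0x14:6|rd=14:4|imm=42:6 = 0x53aa; little→ aa 53
line 3 (shr): pack op=0x31:6|rd=8:4|rs=8:4|pad=0:2 = 0xc620; little→ 20 c6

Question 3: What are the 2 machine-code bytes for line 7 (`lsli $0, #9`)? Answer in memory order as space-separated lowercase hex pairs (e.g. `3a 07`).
09 64

L7: lsli op=0x19:6|rd=0:4|imm=9:6 ⇒ 0x6409 ⇒ little 09 64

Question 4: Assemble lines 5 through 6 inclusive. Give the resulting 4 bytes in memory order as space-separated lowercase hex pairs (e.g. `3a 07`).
L5: lsli op=0x19:6|rd=2:4|imm=57:6 ⇒ 0x64b9 ⇒ little b9 64
L6: lw op=0x20:6|rd=0:4|rs=3:4|pad=0:2 ⇒ 0x800c ⇒ little 0c 80

b9 64 0c 80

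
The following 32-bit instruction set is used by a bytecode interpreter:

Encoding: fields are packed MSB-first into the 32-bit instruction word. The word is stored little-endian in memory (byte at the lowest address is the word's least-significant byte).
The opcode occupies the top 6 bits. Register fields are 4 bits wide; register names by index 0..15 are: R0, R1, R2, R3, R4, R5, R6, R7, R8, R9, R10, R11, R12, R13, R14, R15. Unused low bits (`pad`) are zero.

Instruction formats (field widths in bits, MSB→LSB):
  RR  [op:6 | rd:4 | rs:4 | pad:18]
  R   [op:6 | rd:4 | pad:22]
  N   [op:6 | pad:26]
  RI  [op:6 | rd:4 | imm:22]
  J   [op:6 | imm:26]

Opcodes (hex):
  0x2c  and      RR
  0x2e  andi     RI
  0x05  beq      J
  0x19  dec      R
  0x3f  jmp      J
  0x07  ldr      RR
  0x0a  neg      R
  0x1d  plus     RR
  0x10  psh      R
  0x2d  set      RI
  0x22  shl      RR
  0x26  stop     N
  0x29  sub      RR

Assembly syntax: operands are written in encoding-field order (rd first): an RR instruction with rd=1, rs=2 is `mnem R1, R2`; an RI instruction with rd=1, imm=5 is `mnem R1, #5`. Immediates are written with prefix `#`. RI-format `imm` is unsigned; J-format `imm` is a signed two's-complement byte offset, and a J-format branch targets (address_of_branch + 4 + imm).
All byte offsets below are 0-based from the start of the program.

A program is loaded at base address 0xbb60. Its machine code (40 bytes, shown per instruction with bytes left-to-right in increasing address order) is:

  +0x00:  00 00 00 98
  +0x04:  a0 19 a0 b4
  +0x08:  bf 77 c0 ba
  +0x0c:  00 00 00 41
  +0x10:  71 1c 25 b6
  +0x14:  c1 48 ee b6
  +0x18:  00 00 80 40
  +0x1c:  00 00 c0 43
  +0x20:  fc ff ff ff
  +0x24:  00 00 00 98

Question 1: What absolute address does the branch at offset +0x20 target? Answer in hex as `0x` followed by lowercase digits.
0xbb80

+0x20: fc ff ff ff ⇒ word 0xfffffffc (little)
  op=0xfffffffc>>26=0x3f ⇒ jmp (J)
  imm: (w>>0)&0x3ffffff=0x3fffffc (s26→-4) → #-4
  target = base 0xbb60 + off 0x20 + 4 + imm -4 = 0xbb80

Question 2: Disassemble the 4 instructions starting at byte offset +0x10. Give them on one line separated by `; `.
+0x10: 71 1c 25 b6 ⇒ word 0xb6251c71 (little)
  op=0xb6251c71>>26=0x2d ⇒ set (RI)
  [25:22] rd=8 = R8
  [21:0] imm=2432113 = #2432113
+0x14: c1 48 ee b6 ⇒ word 0xb6ee48c1 (little)
  op=0xb6ee48c1>>26=0x2d ⇒ set (RI)
  [25:22] rd=11 = R11
  [21:0] imm=3033281 = #3033281
+0x18: 00 00 80 40 ⇒ word 0x40800000 (little)
  op=0x40800000>>26=0x10 ⇒ psh (R)
  [25:22] rd=2 = R2
+0x1c: 00 00 c0 43 ⇒ word 0x43c00000 (little)
  op=0x43c00000>>26=0x10 ⇒ psh (R)
  [25:22] rd=15 = R15

set R8, #2432113; set R11, #3033281; psh R2; psh R15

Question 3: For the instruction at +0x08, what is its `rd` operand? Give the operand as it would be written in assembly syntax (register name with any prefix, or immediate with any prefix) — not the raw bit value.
R11

[08] bf 77 c0 ba → 0xbac077bf
  top 6b → 0x2e → andi [RI]
  rd@[25:22]=0xb ⇒ R11
  imm@[21:0]=0x77bf ⇒ #30655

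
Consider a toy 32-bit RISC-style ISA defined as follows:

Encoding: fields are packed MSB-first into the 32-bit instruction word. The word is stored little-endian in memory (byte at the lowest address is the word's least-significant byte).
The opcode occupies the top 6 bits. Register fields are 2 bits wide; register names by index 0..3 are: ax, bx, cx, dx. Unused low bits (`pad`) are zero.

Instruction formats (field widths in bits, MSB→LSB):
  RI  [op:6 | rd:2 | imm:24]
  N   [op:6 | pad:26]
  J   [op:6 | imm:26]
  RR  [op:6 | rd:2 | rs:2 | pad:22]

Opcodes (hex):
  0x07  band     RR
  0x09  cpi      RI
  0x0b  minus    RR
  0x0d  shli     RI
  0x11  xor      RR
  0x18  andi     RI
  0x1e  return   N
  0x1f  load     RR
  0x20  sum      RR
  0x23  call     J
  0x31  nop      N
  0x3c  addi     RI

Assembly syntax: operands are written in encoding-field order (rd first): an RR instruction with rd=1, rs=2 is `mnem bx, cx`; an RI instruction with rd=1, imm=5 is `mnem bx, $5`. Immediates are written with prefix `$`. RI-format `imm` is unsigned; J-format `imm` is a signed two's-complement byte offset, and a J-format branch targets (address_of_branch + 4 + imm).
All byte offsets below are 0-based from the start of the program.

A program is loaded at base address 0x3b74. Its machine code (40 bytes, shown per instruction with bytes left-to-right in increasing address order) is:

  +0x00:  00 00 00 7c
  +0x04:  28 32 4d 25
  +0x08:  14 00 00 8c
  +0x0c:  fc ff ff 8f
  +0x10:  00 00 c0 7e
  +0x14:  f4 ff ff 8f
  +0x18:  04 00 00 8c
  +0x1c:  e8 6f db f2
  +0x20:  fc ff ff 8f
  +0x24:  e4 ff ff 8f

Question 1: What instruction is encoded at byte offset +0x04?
@+04  little-endian(28 32 4d 25) = 0x254d3228
  top 6b → 0x9 → cpi [RI]
  rd: (w>>24)&0x3=0x1 → bx
  imm: (w>>0)&0xffffff=0x4d3228 → $5059112

cpi bx, $5059112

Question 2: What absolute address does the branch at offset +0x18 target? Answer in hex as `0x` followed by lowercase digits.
+0x18: 04 00 00 8c ⇒ word 0x8c000004 (little)
  top 6b → 0x23 → call [J]
  imm@[25:0]=0x4 ⇒ $4
  target = base 0x3b74 + off 0x18 + 4 + imm 4 = 0x3b94

0x3b94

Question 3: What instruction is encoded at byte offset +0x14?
@+14  little-endian(f4 ff ff 8f) = 0x8ffffff4
  opcode bits[31:26]=0x23: call/J
  imm@[25:0]=0x3fffff4 (s26→-12) ⇒ $-12

call $-12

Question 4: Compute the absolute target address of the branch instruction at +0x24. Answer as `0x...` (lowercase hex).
+0x24: e4 ff ff 8f ⇒ word 0x8fffffe4 (little)
  opcode bits[31:26]=0x23: call/J
  imm@[25:0]=0x3ffffe4 (s26→-28) ⇒ $-28
  target = base 0x3b74 + off 0x24 + 4 + imm -28 = 0x3b80

0x3b80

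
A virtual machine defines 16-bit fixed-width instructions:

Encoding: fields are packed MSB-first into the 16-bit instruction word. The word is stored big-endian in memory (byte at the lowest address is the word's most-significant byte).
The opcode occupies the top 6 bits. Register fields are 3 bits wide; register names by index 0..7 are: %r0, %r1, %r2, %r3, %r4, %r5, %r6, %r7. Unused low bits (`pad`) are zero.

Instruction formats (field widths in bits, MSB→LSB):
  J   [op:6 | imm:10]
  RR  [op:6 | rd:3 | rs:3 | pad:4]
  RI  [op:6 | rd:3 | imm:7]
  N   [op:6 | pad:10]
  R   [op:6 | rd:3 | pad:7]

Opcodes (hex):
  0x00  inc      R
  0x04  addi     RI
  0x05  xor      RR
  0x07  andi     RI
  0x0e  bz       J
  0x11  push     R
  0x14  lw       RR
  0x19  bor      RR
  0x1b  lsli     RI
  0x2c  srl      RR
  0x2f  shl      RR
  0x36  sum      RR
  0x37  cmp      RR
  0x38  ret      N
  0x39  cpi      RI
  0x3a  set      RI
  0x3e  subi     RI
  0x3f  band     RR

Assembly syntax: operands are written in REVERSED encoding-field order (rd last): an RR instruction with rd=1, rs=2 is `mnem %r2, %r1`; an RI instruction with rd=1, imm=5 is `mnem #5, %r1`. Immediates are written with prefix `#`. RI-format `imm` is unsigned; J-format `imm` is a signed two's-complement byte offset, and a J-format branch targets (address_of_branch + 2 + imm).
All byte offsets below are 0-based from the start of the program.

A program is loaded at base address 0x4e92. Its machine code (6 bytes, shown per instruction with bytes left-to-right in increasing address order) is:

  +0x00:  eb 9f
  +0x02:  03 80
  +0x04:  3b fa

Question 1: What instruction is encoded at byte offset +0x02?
[02] 03 80 → 0x0380
  op=0x0380>>10=0x0 ⇒ inc (R)
  rd: (w>>7)&0x7=0x7 → %r7

inc %r7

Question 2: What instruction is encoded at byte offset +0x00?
set #31, %r7

off 0x00: read eb 9f as big → 0xeb9f
  top 6b → 0x3a → set [RI]
  rd@[9:7]=0x7 ⇒ %r7
  imm@[6:0]=0x1f ⇒ #31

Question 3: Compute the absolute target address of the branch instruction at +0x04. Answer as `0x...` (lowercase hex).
off 0x04: read 3b fa as big → 0x3bfa
  opcode bits[15:10]=0xe: bz/J
  imm@[9:0]=0x3fa (s10→-6) ⇒ #-6
  target = base 0x4e92 + off 0x04 + 2 + imm -6 = 0x4e92

0x4e92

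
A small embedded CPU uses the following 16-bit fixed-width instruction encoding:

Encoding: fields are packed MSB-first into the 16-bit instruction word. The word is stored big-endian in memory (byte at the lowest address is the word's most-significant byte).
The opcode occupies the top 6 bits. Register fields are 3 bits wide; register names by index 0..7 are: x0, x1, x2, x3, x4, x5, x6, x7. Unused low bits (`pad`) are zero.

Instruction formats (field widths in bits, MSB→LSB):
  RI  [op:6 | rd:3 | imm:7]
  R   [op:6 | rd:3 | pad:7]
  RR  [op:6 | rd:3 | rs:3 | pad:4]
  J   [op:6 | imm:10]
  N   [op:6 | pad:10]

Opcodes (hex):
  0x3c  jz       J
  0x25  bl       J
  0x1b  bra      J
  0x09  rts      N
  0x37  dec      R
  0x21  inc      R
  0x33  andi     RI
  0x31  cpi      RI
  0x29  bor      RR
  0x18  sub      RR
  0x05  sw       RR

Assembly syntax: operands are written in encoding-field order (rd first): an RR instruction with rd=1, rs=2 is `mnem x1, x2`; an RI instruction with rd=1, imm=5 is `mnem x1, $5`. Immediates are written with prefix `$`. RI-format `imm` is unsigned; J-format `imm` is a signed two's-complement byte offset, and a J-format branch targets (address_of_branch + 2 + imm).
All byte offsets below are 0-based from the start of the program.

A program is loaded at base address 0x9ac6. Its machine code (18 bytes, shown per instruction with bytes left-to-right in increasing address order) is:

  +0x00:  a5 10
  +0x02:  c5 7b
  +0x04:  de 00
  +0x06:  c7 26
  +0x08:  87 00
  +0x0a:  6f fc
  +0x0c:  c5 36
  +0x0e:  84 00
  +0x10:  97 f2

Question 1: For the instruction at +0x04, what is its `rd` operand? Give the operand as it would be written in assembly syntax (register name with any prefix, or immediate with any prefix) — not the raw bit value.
@+04  big-endian(de 00) = 0xde00
  opcode bits[15:10]=0x37: dec/R
  rd: (w>>7)&0x7=0x4 → x4

x4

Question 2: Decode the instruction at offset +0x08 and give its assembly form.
@+08  big-endian(87 00) = 0x8700
  top 6b → 0x21 → inc [R]
  rd: (w>>7)&0x7=0x6 → x6

inc x6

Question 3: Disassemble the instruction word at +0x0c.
cpi x2, $54

[0c] c5 36 → 0xc536
  opcode bits[15:10]=0x31: cpi/RI
  [9:7] rd=2 = x2
  [6:0] imm=54 = $54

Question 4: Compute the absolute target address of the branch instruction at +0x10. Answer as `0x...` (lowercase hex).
0x9aca

+0x10: 97 f2 ⇒ word 0x97f2 (big)
  opcode bits[15:10]=0x25: bl/J
  imm: (w>>0)&0x3ff=0x3f2 (s10→-14) → $-14
  target = base 0x9ac6 + off 0x10 + 2 + imm -14 = 0x9aca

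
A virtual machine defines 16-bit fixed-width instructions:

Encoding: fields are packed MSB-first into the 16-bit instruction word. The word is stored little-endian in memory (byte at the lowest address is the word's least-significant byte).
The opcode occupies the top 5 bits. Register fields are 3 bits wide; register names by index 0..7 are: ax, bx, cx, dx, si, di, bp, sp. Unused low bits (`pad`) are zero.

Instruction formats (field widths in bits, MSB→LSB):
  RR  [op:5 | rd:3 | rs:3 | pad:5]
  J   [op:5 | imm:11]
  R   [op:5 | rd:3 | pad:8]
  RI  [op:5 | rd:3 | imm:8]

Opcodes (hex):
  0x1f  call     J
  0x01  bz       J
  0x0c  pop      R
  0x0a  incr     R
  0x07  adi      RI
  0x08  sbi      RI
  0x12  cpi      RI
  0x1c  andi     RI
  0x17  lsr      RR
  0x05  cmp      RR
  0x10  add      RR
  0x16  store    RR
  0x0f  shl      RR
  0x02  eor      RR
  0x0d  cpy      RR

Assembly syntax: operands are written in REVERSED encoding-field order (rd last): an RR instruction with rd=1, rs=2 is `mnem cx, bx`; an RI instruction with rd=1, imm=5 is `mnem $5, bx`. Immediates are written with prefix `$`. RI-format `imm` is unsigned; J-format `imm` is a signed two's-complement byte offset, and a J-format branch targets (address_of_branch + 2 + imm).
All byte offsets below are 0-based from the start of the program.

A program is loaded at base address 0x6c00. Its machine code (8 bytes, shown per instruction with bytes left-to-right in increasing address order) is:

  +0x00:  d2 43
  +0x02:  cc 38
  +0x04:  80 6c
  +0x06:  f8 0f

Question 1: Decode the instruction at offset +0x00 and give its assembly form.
@+00  little-endian(d2 43) = 0x43d2
  opcode bits[15:11]=0x8: sbi/RI
  rd: (w>>8)&0x7=0x3 → dx
  imm: (w>>0)&0xff=0xd2 → $210

sbi $210, dx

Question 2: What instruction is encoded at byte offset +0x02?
adi $204, ax

[02] cc 38 → 0x38cc
  top 5b → 0x7 → adi [RI]
  [10:8] rd=0 = ax
  [7:0] imm=204 = $204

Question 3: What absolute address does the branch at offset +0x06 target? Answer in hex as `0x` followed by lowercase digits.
+0x06: f8 0f ⇒ word 0x0ff8 (little)
  opcode bits[15:11]=0x1: bz/J
  imm: (w>>0)&0x7ff=0x7f8 (s11→-8) → $-8
  target = base 0x6c00 + off 0x06 + 2 + imm -8 = 0x6c00

0x6c00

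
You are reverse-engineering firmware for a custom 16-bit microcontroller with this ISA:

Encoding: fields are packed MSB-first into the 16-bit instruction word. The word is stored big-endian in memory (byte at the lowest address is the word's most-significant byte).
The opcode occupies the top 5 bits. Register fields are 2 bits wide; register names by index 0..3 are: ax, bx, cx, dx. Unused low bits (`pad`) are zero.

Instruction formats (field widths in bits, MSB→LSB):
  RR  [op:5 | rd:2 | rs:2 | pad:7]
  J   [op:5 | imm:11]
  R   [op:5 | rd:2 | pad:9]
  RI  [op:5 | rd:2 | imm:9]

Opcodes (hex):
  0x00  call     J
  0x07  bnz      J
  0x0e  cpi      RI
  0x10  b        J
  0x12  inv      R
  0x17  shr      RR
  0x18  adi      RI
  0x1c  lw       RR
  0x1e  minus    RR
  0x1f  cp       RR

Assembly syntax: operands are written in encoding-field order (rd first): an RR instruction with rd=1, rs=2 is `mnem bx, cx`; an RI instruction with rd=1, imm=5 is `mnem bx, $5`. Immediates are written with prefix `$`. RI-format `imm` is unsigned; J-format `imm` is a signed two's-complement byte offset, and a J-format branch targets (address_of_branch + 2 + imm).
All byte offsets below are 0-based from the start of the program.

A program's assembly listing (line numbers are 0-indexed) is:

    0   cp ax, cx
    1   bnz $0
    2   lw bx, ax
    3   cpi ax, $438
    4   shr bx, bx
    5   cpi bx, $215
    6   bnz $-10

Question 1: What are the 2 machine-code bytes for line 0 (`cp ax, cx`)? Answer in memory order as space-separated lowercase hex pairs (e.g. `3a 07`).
f9 00

L0: cp op=0x1f:5|rd=0:2|rs=2:2|pad=0:7 ⇒ 0xf900 ⇒ big f9 00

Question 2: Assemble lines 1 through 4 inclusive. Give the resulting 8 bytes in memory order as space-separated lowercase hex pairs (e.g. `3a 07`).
line 1 (bnz): pack op=0x7:5|imm=0:11 = 0x3800; big→ 38 00
line 2 (lw): pack op=0x1c:5|rd=1:2|rs=0:2|pad=0:7 = 0xe200; big→ e2 00
line 3 (cpi): pack op=0xe:5|rd=0:2|imm=438:9 = 0x71b6; big→ 71 b6
line 4 (shr): pack op=0x17:5|rd=1:2|rs=1:2|pad=0:7 = 0xba80; big→ ba 80

38 00 e2 00 71 b6 ba 80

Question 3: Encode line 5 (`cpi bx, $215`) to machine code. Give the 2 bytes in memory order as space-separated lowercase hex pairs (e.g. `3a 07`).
72 d7

5. cpi fields op=0xe:5|rd=1:2|imm=215:9 → word 72d7h → 72 d7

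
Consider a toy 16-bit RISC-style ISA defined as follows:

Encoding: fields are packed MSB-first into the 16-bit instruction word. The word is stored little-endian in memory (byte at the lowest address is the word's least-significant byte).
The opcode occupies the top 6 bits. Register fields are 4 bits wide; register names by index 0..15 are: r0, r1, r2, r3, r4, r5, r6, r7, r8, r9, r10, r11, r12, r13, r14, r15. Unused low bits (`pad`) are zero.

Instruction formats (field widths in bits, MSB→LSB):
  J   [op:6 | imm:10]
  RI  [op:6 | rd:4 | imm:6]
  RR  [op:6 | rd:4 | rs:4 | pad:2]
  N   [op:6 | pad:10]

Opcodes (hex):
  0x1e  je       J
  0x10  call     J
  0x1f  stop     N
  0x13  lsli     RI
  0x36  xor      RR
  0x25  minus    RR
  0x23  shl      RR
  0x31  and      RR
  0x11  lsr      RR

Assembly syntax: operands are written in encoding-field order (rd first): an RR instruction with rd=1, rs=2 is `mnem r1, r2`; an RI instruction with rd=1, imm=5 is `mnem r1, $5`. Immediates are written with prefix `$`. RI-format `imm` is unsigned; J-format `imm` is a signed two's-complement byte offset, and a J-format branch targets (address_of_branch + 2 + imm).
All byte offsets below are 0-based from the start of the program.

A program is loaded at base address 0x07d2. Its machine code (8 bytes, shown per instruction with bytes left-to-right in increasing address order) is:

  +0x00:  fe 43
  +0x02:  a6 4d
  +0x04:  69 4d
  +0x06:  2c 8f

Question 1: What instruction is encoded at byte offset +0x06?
+0x06: 2c 8f ⇒ word 0x8f2c (little)
  op=0x8f2c>>10=0x23 ⇒ shl (RR)
  [9:6] rd=12 = r12
  [5:2] rs=11 = r11

shl r12, r11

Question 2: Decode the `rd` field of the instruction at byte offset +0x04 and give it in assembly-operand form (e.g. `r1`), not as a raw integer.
off 0x04: read 69 4d as little → 0x4d69
  op=0x4d69>>10=0x13 ⇒ lsli (RI)
  rd: (w>>6)&0xf=0x5 → r5
  imm: (w>>0)&0x3f=0x29 → $41

r5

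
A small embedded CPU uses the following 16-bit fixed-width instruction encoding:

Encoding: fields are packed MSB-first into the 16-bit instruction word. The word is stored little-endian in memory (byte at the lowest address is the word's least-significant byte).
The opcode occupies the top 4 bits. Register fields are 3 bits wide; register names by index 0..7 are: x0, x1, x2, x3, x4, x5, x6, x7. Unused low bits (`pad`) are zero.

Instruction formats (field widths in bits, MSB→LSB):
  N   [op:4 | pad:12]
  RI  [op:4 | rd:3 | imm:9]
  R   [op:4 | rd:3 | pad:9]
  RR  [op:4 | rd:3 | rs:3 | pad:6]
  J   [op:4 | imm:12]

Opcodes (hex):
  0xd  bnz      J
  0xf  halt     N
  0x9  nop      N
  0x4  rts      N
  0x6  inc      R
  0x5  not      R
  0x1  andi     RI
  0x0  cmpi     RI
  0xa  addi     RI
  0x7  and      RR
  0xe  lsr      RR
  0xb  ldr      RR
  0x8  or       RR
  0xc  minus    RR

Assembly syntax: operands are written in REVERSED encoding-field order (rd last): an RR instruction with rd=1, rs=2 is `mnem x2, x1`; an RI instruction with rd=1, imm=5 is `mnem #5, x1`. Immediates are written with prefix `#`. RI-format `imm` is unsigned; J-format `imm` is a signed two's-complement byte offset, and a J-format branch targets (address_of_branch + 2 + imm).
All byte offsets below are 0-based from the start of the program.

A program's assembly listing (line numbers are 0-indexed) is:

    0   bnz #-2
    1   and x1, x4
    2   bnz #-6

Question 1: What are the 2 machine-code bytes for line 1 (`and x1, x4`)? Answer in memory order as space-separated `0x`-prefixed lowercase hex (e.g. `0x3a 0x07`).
1. and fields op=0x7:4|rd=4:3|rs=1:3|pad=0:6 → word 7840h → 40 78

0x40 0x78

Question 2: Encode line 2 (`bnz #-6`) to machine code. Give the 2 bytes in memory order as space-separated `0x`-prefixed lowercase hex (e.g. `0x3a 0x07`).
0xfa 0xdf

L2: bnz op=0xd:4|imm=-6:12 ⇒ 0xdffa ⇒ little fa df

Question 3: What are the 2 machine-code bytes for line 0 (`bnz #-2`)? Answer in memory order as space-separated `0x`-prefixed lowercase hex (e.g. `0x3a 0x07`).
0xfe 0xdf

line 0 (bnz): pack op=0xd:4|imm=-2:12 = 0xdffe; little→ fe df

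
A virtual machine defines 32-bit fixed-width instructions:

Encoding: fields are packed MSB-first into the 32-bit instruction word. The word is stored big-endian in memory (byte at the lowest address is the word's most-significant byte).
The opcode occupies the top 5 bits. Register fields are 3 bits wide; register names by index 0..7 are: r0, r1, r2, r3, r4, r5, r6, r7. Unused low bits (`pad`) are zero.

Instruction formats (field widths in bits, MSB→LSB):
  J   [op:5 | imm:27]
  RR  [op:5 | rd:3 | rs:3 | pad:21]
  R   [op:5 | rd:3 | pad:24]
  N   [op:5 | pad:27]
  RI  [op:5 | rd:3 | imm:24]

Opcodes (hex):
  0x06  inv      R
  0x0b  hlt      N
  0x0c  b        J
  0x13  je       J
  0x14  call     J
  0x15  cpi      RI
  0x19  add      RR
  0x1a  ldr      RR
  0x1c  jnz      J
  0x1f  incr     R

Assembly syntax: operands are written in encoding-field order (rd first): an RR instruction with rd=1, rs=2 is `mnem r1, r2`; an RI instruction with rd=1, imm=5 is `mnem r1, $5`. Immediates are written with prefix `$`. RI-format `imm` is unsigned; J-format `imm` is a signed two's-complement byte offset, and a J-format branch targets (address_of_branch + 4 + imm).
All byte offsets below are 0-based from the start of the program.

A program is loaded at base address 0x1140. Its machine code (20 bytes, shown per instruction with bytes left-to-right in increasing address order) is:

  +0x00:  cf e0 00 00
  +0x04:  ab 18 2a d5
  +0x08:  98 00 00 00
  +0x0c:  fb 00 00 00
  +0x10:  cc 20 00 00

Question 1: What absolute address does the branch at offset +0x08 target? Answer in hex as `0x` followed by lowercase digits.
0x114c

[08] 98 00 00 00 → 0x98000000
  op=0x98000000>>27=0x13 ⇒ je (J)
  imm@[26:0]=0x0 ⇒ $0
  target = base 0x1140 + off 0x08 + 4 + imm 0 = 0x114c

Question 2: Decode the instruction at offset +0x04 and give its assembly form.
+0x04: ab 18 2a d5 ⇒ word 0xab182ad5 (big)
  top 5b → 0x15 → cpi [RI]
  [26:24] rd=3 = r3
  [23:0] imm=1583829 = $1583829

cpi r3, $1583829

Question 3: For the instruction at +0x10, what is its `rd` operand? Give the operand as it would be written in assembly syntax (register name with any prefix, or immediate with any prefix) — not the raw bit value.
@+10  big-endian(cc 20 00 00) = 0xcc200000
  op=0xcc200000>>27=0x19 ⇒ add (RR)
  rd: (w>>24)&0x7=0x4 → r4
  rs: (w>>21)&0x7=0x1 → r1

r4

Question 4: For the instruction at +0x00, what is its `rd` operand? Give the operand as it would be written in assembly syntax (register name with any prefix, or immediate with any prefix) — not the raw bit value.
off 0x00: read cf e0 00 00 as big → 0xcfe00000
  opcode bits[31:27]=0x19: add/RR
  [26:24] rd=7 = r7
  [23:21] rs=7 = r7

r7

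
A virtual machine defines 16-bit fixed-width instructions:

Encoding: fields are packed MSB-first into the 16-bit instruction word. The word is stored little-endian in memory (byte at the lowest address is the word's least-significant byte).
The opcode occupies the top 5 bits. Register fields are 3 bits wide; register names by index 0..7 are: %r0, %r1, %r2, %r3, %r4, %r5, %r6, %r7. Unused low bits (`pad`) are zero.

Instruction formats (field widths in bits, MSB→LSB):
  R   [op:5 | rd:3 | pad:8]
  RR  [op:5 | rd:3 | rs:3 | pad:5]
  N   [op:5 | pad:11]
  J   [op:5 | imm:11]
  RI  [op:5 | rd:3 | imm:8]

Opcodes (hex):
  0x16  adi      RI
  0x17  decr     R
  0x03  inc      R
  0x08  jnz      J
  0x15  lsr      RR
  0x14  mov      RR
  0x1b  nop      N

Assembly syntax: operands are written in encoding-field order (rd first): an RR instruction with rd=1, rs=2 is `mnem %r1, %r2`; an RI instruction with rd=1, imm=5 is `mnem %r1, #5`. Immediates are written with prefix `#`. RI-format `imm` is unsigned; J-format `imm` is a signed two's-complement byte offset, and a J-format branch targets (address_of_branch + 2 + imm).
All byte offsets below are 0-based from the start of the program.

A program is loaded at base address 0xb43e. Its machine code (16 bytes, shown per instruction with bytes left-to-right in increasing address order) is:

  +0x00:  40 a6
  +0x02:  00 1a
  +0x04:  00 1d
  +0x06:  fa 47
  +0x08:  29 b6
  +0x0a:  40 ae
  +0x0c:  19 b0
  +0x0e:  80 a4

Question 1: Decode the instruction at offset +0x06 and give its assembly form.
+0x06: fa 47 ⇒ word 0x47fa (little)
  opcode bits[15:11]=0x8: jnz/J
  [10:0] imm=2042 (s11→-6) = #-6

jnz #-6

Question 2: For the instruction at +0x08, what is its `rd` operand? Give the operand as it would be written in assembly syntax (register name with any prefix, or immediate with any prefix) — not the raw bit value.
@+08  little-endian(29 b6) = 0xb629
  op=0xb629>>11=0x16 ⇒ adi (RI)
  rd@[10:8]=0x6 ⇒ %r6
  imm@[7:0]=0x29 ⇒ #41

%r6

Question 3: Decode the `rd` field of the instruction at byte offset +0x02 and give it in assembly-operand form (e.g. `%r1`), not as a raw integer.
%r2

@+02  little-endian(00 1a) = 0x1a00
  top 5b → 0x3 → inc [R]
  rd: (w>>8)&0x7=0x2 → %r2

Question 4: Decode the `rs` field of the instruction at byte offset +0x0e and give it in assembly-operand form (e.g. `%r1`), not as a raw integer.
@+0e  little-endian(80 a4) = 0xa480
  top 5b → 0x14 → mov [RR]
  rd: (w>>8)&0x7=0x4 → %r4
  rs: (w>>5)&0x7=0x4 → %r4

%r4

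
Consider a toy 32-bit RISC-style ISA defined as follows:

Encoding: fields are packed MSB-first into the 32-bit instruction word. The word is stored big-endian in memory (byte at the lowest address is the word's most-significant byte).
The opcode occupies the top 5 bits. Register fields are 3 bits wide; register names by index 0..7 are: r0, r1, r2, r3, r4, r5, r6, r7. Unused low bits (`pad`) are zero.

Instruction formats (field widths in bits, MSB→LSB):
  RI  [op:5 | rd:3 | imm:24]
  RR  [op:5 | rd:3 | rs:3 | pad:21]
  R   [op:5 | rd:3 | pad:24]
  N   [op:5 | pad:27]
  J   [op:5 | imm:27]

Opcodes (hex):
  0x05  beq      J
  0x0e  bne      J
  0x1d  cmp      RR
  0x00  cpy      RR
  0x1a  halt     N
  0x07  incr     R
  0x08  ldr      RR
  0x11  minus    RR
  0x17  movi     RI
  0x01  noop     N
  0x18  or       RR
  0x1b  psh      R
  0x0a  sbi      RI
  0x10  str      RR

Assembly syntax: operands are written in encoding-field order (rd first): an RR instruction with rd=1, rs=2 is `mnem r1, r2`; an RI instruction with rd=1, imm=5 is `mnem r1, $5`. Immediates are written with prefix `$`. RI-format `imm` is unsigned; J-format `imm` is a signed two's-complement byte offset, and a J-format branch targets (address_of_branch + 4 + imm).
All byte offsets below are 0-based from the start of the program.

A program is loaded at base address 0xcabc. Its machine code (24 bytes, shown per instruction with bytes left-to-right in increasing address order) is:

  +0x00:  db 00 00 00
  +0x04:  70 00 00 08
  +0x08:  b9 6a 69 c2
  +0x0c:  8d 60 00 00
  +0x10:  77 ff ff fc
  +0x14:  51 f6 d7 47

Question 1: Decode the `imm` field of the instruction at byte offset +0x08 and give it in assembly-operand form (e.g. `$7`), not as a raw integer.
@+08  big-endian(b9 6a 69 c2) = 0xb96a69c2
  op=0xb96a69c2>>27=0x17 ⇒ movi (RI)
  rd: (w>>24)&0x7=0x1 → r1
  imm: (w>>0)&0xffffff=0x6a69c2 → $6973890

$6973890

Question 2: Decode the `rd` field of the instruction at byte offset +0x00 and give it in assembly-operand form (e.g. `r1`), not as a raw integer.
r3

[00] db 00 00 00 → 0xdb000000
  top 5b → 0x1b → psh [R]
  [26:24] rd=3 = r3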